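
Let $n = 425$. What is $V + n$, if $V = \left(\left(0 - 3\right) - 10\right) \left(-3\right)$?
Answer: $464$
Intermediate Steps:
$V = 39$ ($V = \left(\left(0 - 3\right) - 10\right) \left(-3\right) = \left(-3 - 10\right) \left(-3\right) = \left(-13\right) \left(-3\right) = 39$)
$V + n = 39 + 425 = 464$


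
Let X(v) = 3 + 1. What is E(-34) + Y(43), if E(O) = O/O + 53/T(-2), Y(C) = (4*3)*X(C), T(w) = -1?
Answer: -4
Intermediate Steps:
X(v) = 4
Y(C) = 48 (Y(C) = (4*3)*4 = 12*4 = 48)
E(O) = -52 (E(O) = O/O + 53/(-1) = 1 + 53*(-1) = 1 - 53 = -52)
E(-34) + Y(43) = -52 + 48 = -4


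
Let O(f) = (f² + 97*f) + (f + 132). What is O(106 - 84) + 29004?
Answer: 31776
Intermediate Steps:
O(f) = 132 + f² + 98*f (O(f) = (f² + 97*f) + (132 + f) = 132 + f² + 98*f)
O(106 - 84) + 29004 = (132 + (106 - 84)² + 98*(106 - 84)) + 29004 = (132 + 22² + 98*22) + 29004 = (132 + 484 + 2156) + 29004 = 2772 + 29004 = 31776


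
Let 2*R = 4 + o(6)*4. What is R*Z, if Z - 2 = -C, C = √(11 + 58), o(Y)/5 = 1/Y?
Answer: 22/3 - 11*√69/3 ≈ -23.124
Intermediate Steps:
o(Y) = 5/Y
R = 11/3 (R = (4 + (5/6)*4)/2 = (4 + (5*(⅙))*4)/2 = (4 + (⅚)*4)/2 = (4 + 10/3)/2 = (½)*(22/3) = 11/3 ≈ 3.6667)
C = √69 ≈ 8.3066
Z = 2 - √69 ≈ -6.3066
R*Z = 11*(2 - √69)/3 = 22/3 - 11*√69/3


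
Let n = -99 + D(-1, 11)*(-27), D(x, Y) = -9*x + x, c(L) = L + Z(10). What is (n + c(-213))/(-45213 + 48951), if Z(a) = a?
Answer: -37/267 ≈ -0.13858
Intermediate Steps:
c(L) = 10 + L (c(L) = L + 10 = 10 + L)
D(x, Y) = -8*x
n = -315 (n = -99 - 8*(-1)*(-27) = -99 + 8*(-27) = -99 - 216 = -315)
(n + c(-213))/(-45213 + 48951) = (-315 + (10 - 213))/(-45213 + 48951) = (-315 - 203)/3738 = -518*1/3738 = -37/267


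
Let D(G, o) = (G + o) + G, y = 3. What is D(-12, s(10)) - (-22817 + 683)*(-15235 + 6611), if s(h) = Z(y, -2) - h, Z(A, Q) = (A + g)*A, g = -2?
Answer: -190883647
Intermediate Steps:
Z(A, Q) = A*(-2 + A) (Z(A, Q) = (A - 2)*A = (-2 + A)*A = A*(-2 + A))
s(h) = 3 - h (s(h) = 3*(-2 + 3) - h = 3*1 - h = 3 - h)
D(G, o) = o + 2*G
D(-12, s(10)) - (-22817 + 683)*(-15235 + 6611) = ((3 - 1*10) + 2*(-12)) - (-22817 + 683)*(-15235 + 6611) = ((3 - 10) - 24) - (-22134)*(-8624) = (-7 - 24) - 1*190883616 = -31 - 190883616 = -190883647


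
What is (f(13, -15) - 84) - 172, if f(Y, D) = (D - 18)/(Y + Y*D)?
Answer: -46559/182 ≈ -255.82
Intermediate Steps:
f(Y, D) = (-18 + D)/(Y + D*Y)
(f(13, -15) - 84) - 172 = ((-18 - 15)/(13*(1 - 15)) - 84) - 172 = ((1/13)*(-33)/(-14) - 84) - 172 = ((1/13)*(-1/14)*(-33) - 84) - 172 = (33/182 - 84) - 172 = -15255/182 - 172 = -46559/182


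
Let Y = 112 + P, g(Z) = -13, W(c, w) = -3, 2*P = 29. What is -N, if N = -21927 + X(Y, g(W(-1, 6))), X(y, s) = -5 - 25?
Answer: 21957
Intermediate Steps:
P = 29/2 (P = (½)*29 = 29/2 ≈ 14.500)
Y = 253/2 (Y = 112 + 29/2 = 253/2 ≈ 126.50)
X(y, s) = -30
N = -21957 (N = -21927 - 30 = -21957)
-N = -1*(-21957) = 21957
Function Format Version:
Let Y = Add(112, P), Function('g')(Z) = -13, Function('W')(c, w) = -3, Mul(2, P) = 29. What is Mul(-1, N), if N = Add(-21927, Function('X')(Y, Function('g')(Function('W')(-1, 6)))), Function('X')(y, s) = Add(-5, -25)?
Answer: 21957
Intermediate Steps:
P = Rational(29, 2) (P = Mul(Rational(1, 2), 29) = Rational(29, 2) ≈ 14.500)
Y = Rational(253, 2) (Y = Add(112, Rational(29, 2)) = Rational(253, 2) ≈ 126.50)
Function('X')(y, s) = -30
N = -21957 (N = Add(-21927, -30) = -21957)
Mul(-1, N) = Mul(-1, -21957) = 21957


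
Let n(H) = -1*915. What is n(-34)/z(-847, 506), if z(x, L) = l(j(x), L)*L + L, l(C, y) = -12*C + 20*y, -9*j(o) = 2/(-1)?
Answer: -549/3071926 ≈ -0.00017872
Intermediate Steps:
n(H) = -915
j(o) = 2/9 (j(o) = -2/(9*(-1)) = -2*(-1)/9 = -⅑*(-2) = 2/9)
z(x, L) = L + L*(-8/3 + 20*L) (z(x, L) = (-12*2/9 + 20*L)*L + L = (-8/3 + 20*L)*L + L = L*(-8/3 + 20*L) + L = L + L*(-8/3 + 20*L))
n(-34)/z(-847, 506) = -915*3/(2530*(-1 + 12*506)) = -915*3/(2530*(-1 + 6072)) = -915/((5/3)*506*6071) = -915/15359630/3 = -915*3/15359630 = -549/3071926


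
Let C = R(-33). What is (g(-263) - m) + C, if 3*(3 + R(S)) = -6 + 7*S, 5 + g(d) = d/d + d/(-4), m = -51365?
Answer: 205379/4 ≈ 51345.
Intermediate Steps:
g(d) = -4 - d/4 (g(d) = -5 + (d/d + d/(-4)) = -5 + (1 + d*(-¼)) = -5 + (1 - d/4) = -4 - d/4)
R(S) = -5 + 7*S/3 (R(S) = -3 + (-6 + 7*S)/3 = -3 + (-2 + 7*S/3) = -5 + 7*S/3)
C = -82 (C = -5 + (7/3)*(-33) = -5 - 77 = -82)
(g(-263) - m) + C = ((-4 - ¼*(-263)) - 1*(-51365)) - 82 = ((-4 + 263/4) + 51365) - 82 = (247/4 + 51365) - 82 = 205707/4 - 82 = 205379/4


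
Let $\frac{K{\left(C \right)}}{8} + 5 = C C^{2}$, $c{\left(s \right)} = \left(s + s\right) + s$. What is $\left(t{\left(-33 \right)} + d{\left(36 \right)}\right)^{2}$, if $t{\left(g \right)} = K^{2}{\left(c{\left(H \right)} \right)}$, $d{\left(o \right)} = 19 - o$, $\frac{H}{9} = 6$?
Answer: $1338252549638168895373835125921$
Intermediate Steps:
$H = 54$ ($H = 9 \cdot 6 = 54$)
$c{\left(s \right)} = 3 s$ ($c{\left(s \right)} = 2 s + s = 3 s$)
$K{\left(C \right)} = -40 + 8 C^{3}$ ($K{\left(C \right)} = -40 + 8 C C^{2} = -40 + 8 C^{3}$)
$t{\left(g \right)} = 1156828660449856$ ($t{\left(g \right)} = \left(-40 + 8 \left(3 \cdot 54\right)^{3}\right)^{2} = \left(-40 + 8 \cdot 162^{3}\right)^{2} = \left(-40 + 8 \cdot 4251528\right)^{2} = \left(-40 + 34012224\right)^{2} = 34012184^{2} = 1156828660449856$)
$\left(t{\left(-33 \right)} + d{\left(36 \right)}\right)^{2} = \left(1156828660449856 + \left(19 - 36\right)\right)^{2} = \left(1156828660449856 - 17\right)^{2} = 1156828660449839^{2} = 1338252549638168895373835125921$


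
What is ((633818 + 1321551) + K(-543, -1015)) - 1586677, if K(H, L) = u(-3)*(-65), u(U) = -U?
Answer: 368497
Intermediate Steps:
K(H, L) = -195 (K(H, L) = -1*(-3)*(-65) = 3*(-65) = -195)
((633818 + 1321551) + K(-543, -1015)) - 1586677 = ((633818 + 1321551) - 195) - 1586677 = (1955369 - 195) - 1586677 = 1955174 - 1586677 = 368497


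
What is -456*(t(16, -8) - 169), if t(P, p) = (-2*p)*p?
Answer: 135432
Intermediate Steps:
t(P, p) = -2*p²
-456*(t(16, -8) - 169) = -456*(-2*(-8)² - 169) = -456*(-2*64 - 169) = -456*(-128 - 169) = -456*(-297) = 135432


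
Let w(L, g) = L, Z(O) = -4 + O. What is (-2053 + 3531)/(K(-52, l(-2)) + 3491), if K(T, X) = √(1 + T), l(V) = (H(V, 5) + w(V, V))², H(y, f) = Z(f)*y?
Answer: 2579849/6093566 - 739*I*√51/6093566 ≈ 0.42337 - 0.00086608*I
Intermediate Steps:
H(y, f) = y*(-4 + f) (H(y, f) = (-4 + f)*y = y*(-4 + f))
l(V) = 4*V² (l(V) = (V*(-4 + 5) + V)² = (V*1 + V)² = (V + V)² = (2*V)² = 4*V²)
(-2053 + 3531)/(K(-52, l(-2)) + 3491) = (-2053 + 3531)/(√(1 - 52) + 3491) = 1478/(√(-51) + 3491) = 1478/(I*√51 + 3491) = 1478/(3491 + I*√51)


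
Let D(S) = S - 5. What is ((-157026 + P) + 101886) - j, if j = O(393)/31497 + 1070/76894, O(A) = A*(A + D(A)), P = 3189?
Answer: -20974222826385/403655053 ≈ -51961.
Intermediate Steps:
D(S) = -5 + S
O(A) = A*(-5 + 2*A) (O(A) = A*(A + (-5 + A)) = A*(-5 + 2*A))
j = 3939167982/403655053 (j = (393*(-5 + 2*393))/31497 + 1070/76894 = (393*(-5 + 786))*(1/31497) + 1070*(1/76894) = (393*781)*(1/31497) + 535/38447 = 306933*(1/31497) + 535/38447 = 102311/10499 + 535/38447 = 3939167982/403655053 ≈ 9.7587)
((-157026 + P) + 101886) - j = ((-157026 + 3189) + 101886) - 1*3939167982/403655053 = (-153837 + 101886) - 3939167982/403655053 = -51951 - 3939167982/403655053 = -20974222826385/403655053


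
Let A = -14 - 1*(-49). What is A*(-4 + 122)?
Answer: 4130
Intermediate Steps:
A = 35 (A = -14 + 49 = 35)
A*(-4 + 122) = 35*(-4 + 122) = 35*118 = 4130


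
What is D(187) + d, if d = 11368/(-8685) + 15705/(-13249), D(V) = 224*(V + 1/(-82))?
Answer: 197593301589403/4717770165 ≈ 41883.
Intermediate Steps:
D(V) = -112/41 + 224*V (D(V) = 224*(V - 1/82) = 224*(-1/82 + V) = -112/41 + 224*V)
d = -287012557/115067565 (d = 11368*(-1/8685) + 15705*(-1/13249) = -11368/8685 - 15705/13249 = -287012557/115067565 ≈ -2.4943)
D(187) + d = (-112/41 + 224*187) - 287012557/115067565 = (-112/41 + 41888) - 287012557/115067565 = 1717296/41 - 287012557/115067565 = 197593301589403/4717770165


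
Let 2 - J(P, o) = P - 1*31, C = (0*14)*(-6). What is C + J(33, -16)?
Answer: 0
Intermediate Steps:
C = 0 (C = 0*(-6) = 0)
J(P, o) = 33 - P (J(P, o) = 2 - (P - 1*31) = 2 - (P - 31) = 2 - (-31 + P) = 2 + (31 - P) = 33 - P)
C + J(33, -16) = 0 + (33 - 1*33) = 0 + (33 - 33) = 0 + 0 = 0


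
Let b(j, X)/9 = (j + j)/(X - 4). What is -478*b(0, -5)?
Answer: 0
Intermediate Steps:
b(j, X) = 18*j/(-4 + X) (b(j, X) = 9*((j + j)/(X - 4)) = 9*((2*j)/(-4 + X)) = 9*(2*j/(-4 + X)) = 18*j/(-4 + X))
-478*b(0, -5) = -8604*0/(-4 - 5) = -8604*0/(-9) = -8604*0*(-1)/9 = -478*0 = 0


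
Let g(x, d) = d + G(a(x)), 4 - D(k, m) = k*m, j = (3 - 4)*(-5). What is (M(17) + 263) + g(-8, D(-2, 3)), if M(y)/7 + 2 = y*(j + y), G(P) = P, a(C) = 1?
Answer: 2878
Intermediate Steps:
j = 5 (j = -1*(-5) = 5)
D(k, m) = 4 - k*m
g(x, d) = 1 + d (g(x, d) = d + 1 = 1 + d)
M(y) = -14 + 7*y*(5 + y) (M(y) = -14 + 7*(y*(5 + y)) = -14 + 7*y*(5 + y))
(M(17) + 263) + g(-8, D(-2, 3)) = ((-14 + 7*17**2 + 35*17) + 263) + (1 + (4 - 1*(-2)*3)) = ((-14 + 7*289 + 595) + 263) + (1 + (4 + 6)) = ((-14 + 2023 + 595) + 263) + (1 + 10) = (2604 + 263) + 11 = 2867 + 11 = 2878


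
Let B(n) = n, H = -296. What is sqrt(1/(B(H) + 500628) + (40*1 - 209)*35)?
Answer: I*sqrt(370178607868657)/250166 ≈ 76.909*I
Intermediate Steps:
sqrt(1/(B(H) + 500628) + (40*1 - 209)*35) = sqrt(1/(-296 + 500628) + (40*1 - 209)*35) = sqrt(1/500332 + (40 - 209)*35) = sqrt(1/500332 - 169*35) = sqrt(1/500332 - 5915) = sqrt(-2959463779/500332) = I*sqrt(370178607868657)/250166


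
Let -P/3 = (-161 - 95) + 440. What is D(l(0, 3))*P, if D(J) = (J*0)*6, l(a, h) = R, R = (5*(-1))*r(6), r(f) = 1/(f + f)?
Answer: 0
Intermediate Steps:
r(f) = 1/(2*f)
R = -5/12 (R = (5*(-1))*((1/2)/6) = -5/(2*6) = -5*1/12 = -5/12 ≈ -0.41667)
l(a, h) = -5/12
D(J) = 0 (D(J) = 0*6 = 0)
P = -552 (P = -3*((-161 - 95) + 440) = -3*(-256 + 440) = -3*184 = -552)
D(l(0, 3))*P = 0*(-552) = 0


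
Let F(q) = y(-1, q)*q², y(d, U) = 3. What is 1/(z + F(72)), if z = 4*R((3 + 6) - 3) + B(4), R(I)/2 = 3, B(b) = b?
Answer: 1/15580 ≈ 6.4185e-5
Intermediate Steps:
R(I) = 6 (R(I) = 2*3 = 6)
F(q) = 3*q²
z = 28 (z = 4*6 + 4 = 24 + 4 = 28)
1/(z + F(72)) = 1/(28 + 3*72²) = 1/(28 + 3*5184) = 1/(28 + 15552) = 1/15580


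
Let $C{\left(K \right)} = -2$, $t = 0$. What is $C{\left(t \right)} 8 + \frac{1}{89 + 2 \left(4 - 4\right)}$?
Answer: $- \frac{1423}{89} \approx -15.989$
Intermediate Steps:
$C{\left(t \right)} 8 + \frac{1}{89 + 2 \left(4 - 4\right)} = \left(-2\right) 8 + \frac{1}{89 + 2 \left(4 - 4\right)} = -16 + \frac{1}{89 + 2 \cdot 0} = -16 + \frac{1}{89 + 0} = -16 + \frac{1}{89} = - \frac{1423}{89}$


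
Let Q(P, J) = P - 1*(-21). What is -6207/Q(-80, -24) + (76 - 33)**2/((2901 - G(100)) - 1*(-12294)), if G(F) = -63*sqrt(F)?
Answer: 98334866/933675 ≈ 105.32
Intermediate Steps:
Q(P, J) = 21 + P (Q(P, J) = P + 21 = 21 + P)
-6207/Q(-80, -24) + (76 - 33)**2/((2901 - G(100)) - 1*(-12294)) = -6207/(21 - 80) + (76 - 33)**2/((2901 - (-63)*sqrt(100)) - 1*(-12294)) = -6207/(-59) + 43**2/((2901 - (-63)*10) + 12294) = -6207*(-1/59) + 1849/((2901 - 1*(-630)) + 12294) = 6207/59 + 1849/((2901 + 630) + 12294) = 6207/59 + 1849/(3531 + 12294) = 6207/59 + 1849/15825 = 98334866/933675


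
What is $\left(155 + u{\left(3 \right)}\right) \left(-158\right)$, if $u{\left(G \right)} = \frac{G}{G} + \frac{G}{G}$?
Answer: $-24806$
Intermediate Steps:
$u{\left(G \right)} = 2$ ($u{\left(G \right)} = 1 + 1 = 2$)
$\left(155 + u{\left(3 \right)}\right) \left(-158\right) = \left(155 + 2\right) \left(-158\right) = 157 \left(-158\right) = -24806$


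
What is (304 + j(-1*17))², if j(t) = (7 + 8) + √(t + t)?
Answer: (319 + I*√34)² ≈ 1.0173e+5 + 3720.1*I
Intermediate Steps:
j(t) = 15 + √2*√t (j(t) = 15 + √(2*t) = 15 + √2*√t)
(304 + j(-1*17))² = (304 + (15 + √2*√(-1*17)))² = (304 + (15 + √2*√(-17)))² = (304 + (15 + √2*(I*√17)))² = (304 + (15 + I*√34))² = (319 + I*√34)²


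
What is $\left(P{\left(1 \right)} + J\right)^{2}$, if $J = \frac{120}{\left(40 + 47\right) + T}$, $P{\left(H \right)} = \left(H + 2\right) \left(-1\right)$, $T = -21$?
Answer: $\frac{169}{121} \approx 1.3967$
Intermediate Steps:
$P{\left(H \right)} = -2 - H$ ($P{\left(H \right)} = \left(2 + H\right) \left(-1\right) = -2 - H$)
$J = \frac{20}{11}$ ($J = \frac{120}{\left(40 + 47\right) - 21} = \frac{120}{87 - 21} = \frac{120}{66} = 120 \cdot \frac{1}{66} = \frac{20}{11} \approx 1.8182$)
$\left(P{\left(1 \right)} + J\right)^{2} = \left(\left(-2 - 1\right) + \frac{20}{11}\right)^{2} = \left(-3 + \frac{20}{11}\right)^{2} = \left(- \frac{13}{11}\right)^{2} = \frac{169}{121}$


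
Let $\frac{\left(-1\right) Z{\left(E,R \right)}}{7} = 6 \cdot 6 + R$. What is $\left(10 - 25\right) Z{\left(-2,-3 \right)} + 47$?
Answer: $3512$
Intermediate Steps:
$Z{\left(E,R \right)} = -252 - 7 R$ ($Z{\left(E,R \right)} = - 7 \left(6 \cdot 6 + R\right) = - 7 \left(36 + R\right) = -252 - 7 R$)
$\left(10 - 25\right) Z{\left(-2,-3 \right)} + 47 = \left(10 - 25\right) \left(-252 - -21\right) + 47 = \left(10 - 25\right) \left(-252 + 21\right) + 47 = \left(-15\right) \left(-231\right) + 47 = 3465 + 47 = 3512$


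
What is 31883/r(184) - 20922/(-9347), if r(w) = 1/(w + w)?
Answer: 109667848490/9347 ≈ 1.1733e+7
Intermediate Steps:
r(w) = 1/(2*w)
31883/r(184) - 20922/(-9347) = 31883/(((1/2)/184)) - 20922/(-9347) = 31883/(((1/2)*(1/184))) - 20922*(-1/9347) = 31883/(1/368) + 20922/9347 = 31883*368 + 20922/9347 = 11732944 + 20922/9347 = 109667848490/9347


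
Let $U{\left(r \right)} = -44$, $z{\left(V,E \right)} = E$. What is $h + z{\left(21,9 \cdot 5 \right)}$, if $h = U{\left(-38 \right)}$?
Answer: $1$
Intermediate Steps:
$h = -44$
$h + z{\left(21,9 \cdot 5 \right)} = -44 + 9 \cdot 5 = -44 + 45 = 1$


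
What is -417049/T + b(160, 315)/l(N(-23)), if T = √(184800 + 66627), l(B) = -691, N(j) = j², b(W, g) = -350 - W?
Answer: 510/691 - 417049*√251427/251427 ≈ -830.99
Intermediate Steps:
T = √251427 ≈ 501.42
-417049/T + b(160, 315)/l(N(-23)) = -417049*√251427/251427 + (-350 - 1*160)/(-691) = -417049*√251427/251427 + (-350 - 160)*(-1/691) = -417049*√251427/251427 - 510*(-1/691) = -417049*√251427/251427 + 510/691 = 510/691 - 417049*√251427/251427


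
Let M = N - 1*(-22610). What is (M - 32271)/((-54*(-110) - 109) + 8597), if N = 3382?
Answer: -6279/14428 ≈ -0.43520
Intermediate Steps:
M = 25992 (M = 3382 - 1*(-22610) = 3382 + 22610 = 25992)
(M - 32271)/((-54*(-110) - 109) + 8597) = (25992 - 32271)/((-54*(-110) - 109) + 8597) = -6279/((5940 - 109) + 8597) = -6279/(5831 + 8597) = -6279/14428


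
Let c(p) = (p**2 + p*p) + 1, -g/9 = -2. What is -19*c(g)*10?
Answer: -123310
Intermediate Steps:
g = 18 (g = -9*(-2) = 18)
c(p) = 1 + 2*p**2 (c(p) = (p**2 + p**2) + 1 = 2*p**2 + 1 = 1 + 2*p**2)
-19*c(g)*10 = -19*(1 + 2*18**2)*10 = -19*(1 + 2*324)*10 = -19*(1 + 648)*10 = -19*649*10 = -12331*10 = -123310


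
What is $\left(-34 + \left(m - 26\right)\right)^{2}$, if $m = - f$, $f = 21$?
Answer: $6561$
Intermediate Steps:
$m = -21$ ($m = \left(-1\right) 21 = -21$)
$\left(-34 + \left(m - 26\right)\right)^{2} = \left(-34 - 47\right)^{2} = \left(-81\right)^{2} = 6561$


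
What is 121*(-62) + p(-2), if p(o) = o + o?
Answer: -7506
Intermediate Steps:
p(o) = 2*o
121*(-62) + p(-2) = 121*(-62) + 2*(-2) = -7502 - 4 = -7506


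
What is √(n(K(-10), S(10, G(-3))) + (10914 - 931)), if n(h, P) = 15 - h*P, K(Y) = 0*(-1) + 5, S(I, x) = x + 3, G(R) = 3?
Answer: 4*√623 ≈ 99.840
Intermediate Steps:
S(I, x) = 3 + x
K(Y) = 5 (K(Y) = 0 + 5 = 5)
n(h, P) = 15 - P*h
√(n(K(-10), S(10, G(-3))) + (10914 - 931)) = √((15 - 1*(3 + 3)*5) + (10914 - 931)) = √((15 - 1*6*5) + 9983) = √((15 - 30) + 9983) = √(-15 + 9983) = √9968 = 4*√623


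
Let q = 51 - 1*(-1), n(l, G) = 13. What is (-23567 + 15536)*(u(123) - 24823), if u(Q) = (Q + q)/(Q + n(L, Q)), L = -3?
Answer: 27110672343/136 ≈ 1.9934e+8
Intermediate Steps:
q = 52 (q = 51 + 1 = 52)
u(Q) = (52 + Q)/(13 + Q) (u(Q) = (Q + 52)/(Q + 13) = (52 + Q)/(13 + Q))
(-23567 + 15536)*(u(123) - 24823) = (-23567 + 15536)*((52 + 123)/(13 + 123) - 24823) = -8031*(175/136 - 24823) = -8031*(-3375753/136) = 27110672343/136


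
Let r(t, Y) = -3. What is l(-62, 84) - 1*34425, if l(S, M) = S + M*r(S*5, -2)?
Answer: -34739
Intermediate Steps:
l(S, M) = S - 3*M (l(S, M) = S + M*(-3) = S - 3*M)
l(-62, 84) - 1*34425 = (-62 - 3*84) - 1*34425 = (-62 - 252) - 34425 = -314 - 34425 = -34739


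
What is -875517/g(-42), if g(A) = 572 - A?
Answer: -875517/614 ≈ -1425.9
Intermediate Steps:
-875517/g(-42) = -875517/(572 - 1*(-42)) = -875517/(572 + 42) = -875517/614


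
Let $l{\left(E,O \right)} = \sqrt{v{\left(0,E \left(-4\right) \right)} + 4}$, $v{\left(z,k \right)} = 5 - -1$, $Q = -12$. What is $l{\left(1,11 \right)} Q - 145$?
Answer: $-145 - 12 \sqrt{10} \approx -182.95$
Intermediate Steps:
$v{\left(z,k \right)} = 6$ ($v{\left(z,k \right)} = 5 + 1 = 6$)
$l{\left(E,O \right)} = \sqrt{10}$ ($l{\left(E,O \right)} = \sqrt{6 + 4} = \sqrt{10}$)
$l{\left(1,11 \right)} Q - 145 = \sqrt{10} \left(-12\right) - 145 = - 12 \sqrt{10} - 145 = -145 - 12 \sqrt{10}$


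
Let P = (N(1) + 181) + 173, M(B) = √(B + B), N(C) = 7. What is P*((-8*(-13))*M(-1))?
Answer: 37544*I*√2 ≈ 53095.0*I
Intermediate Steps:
M(B) = √2*√B (M(B) = √(2*B) = √2*√B)
P = 361 (P = (7 + 181) + 173 = 188 + 173 = 361)
P*((-8*(-13))*M(-1)) = 361*((-8*(-13))*(√2*√(-1))) = 361*(104*(√2*I)) = 361*(104*(I*√2)) = 361*(104*I*√2) = 37544*I*√2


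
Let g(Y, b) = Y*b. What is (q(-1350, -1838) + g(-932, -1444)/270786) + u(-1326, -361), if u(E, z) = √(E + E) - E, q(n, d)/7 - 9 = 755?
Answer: 904285786/135393 + 2*I*√663 ≈ 6679.0 + 51.498*I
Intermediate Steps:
q(n, d) = 5348 (q(n, d) = 63 + 7*755 = 63 + 5285 = 5348)
u(E, z) = -E + √2*√E (u(E, z) = √(2*E) - E = √2*√E - E = -E + √2*√E)
(q(-1350, -1838) + g(-932, -1444)/270786) + u(-1326, -361) = (5348 - 932*(-1444)/270786) + (-1*(-1326) + √2*√(-1326)) = (5348 + 1345808*(1/270786)) + (1326 + √2*(I*√1326)) = (5348 + 672904/135393) + (1326 + 2*I*√663) = 724754668/135393 + (1326 + 2*I*√663) = 904285786/135393 + 2*I*√663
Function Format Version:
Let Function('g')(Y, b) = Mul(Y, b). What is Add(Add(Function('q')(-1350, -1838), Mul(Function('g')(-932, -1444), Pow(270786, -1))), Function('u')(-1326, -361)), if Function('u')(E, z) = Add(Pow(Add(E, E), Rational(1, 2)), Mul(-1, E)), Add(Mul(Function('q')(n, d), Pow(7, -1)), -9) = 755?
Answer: Add(Rational(904285786, 135393), Mul(2, I, Pow(663, Rational(1, 2)))) ≈ Add(6679.0, Mul(51.498, I))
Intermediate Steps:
Function('q')(n, d) = 5348 (Function('q')(n, d) = Add(63, Mul(7, 755)) = Add(63, 5285) = 5348)
Function('u')(E, z) = Add(Mul(-1, E), Mul(Pow(2, Rational(1, 2)), Pow(E, Rational(1, 2)))) (Function('u')(E, z) = Add(Pow(Mul(2, E), Rational(1, 2)), Mul(-1, E)) = Add(Mul(Pow(2, Rational(1, 2)), Pow(E, Rational(1, 2))), Mul(-1, E)) = Add(Mul(-1, E), Mul(Pow(2, Rational(1, 2)), Pow(E, Rational(1, 2)))))
Add(Add(Function('q')(-1350, -1838), Mul(Function('g')(-932, -1444), Pow(270786, -1))), Function('u')(-1326, -361)) = Add(Add(5348, Mul(Mul(-932, -1444), Pow(270786, -1))), Add(Mul(-1, -1326), Mul(Pow(2, Rational(1, 2)), Pow(-1326, Rational(1, 2))))) = Add(Add(5348, Mul(1345808, Rational(1, 270786))), Add(1326, Mul(Pow(2, Rational(1, 2)), Mul(I, Pow(1326, Rational(1, 2)))))) = Add(Add(5348, Rational(672904, 135393)), Add(1326, Mul(2, I, Pow(663, Rational(1, 2))))) = Add(Rational(724754668, 135393), Add(1326, Mul(2, I, Pow(663, Rational(1, 2))))) = Add(Rational(904285786, 135393), Mul(2, I, Pow(663, Rational(1, 2))))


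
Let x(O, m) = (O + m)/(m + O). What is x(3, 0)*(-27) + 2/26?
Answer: -350/13 ≈ -26.923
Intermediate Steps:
x(O, m) = 1 (x(O, m) = (O + m)/(O + m) = 1)
x(3, 0)*(-27) + 2/26 = 1*(-27) + 2/26 = -27 + 2*(1/26) = -27 + 1/13 = -350/13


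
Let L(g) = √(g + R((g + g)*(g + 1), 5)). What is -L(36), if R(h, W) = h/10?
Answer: -6*√210/5 ≈ -17.390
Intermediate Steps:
R(h, W) = h/10 (R(h, W) = h*(⅒) = h/10)
L(g) = √(g + g*(1 + g)/5) (L(g) = √(g + ((g + g)*(g + 1))/10) = √(g + ((2*g)*(1 + g))/10) = √(g + (2*g*(1 + g))/10) = √(g + g*(1 + g)/5))
-L(36) = -√5*√(36*(6 + 36))/5 = -√5*√(36*42)/5 = -√5*√1512/5 = -√5*6*√42/5 = -6*√210/5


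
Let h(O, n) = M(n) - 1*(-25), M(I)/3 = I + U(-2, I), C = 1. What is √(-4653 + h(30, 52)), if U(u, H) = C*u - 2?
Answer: 2*I*√1121 ≈ 66.963*I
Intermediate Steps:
U(u, H) = -2 + u (U(u, H) = 1*u - 2 = u - 2 = -2 + u)
M(I) = -12 + 3*I (M(I) = 3*(I + (-2 - 2)) = 3*(I - 4) = 3*(-4 + I) = -12 + 3*I)
h(O, n) = 13 + 3*n (h(O, n) = (-12 + 3*n) - 1*(-25) = (-12 + 3*n) + 25 = 13 + 3*n)
√(-4653 + h(30, 52)) = √(-4653 + (13 + 3*52)) = √(-4653 + (13 + 156)) = √(-4653 + 169) = √(-4484) = 2*I*√1121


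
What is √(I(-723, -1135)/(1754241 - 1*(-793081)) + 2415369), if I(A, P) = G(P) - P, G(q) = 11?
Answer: √3918241405238560602/1273661 ≈ 1554.1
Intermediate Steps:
I(A, P) = 11 - P
√(I(-723, -1135)/(1754241 - 1*(-793081)) + 2415369) = √((11 - 1*(-1135))/(1754241 - 1*(-793081)) + 2415369) = √((11 + 1135)/(1754241 + 793081) + 2415369) = √(1146/2547322 + 2415369) = √(1146*(1/2547322) + 2415369) = √(573/1273661 + 2415369) = √(3076361296482/1273661) = √3918241405238560602/1273661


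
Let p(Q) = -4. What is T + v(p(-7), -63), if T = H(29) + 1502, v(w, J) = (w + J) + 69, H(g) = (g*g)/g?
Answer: 1533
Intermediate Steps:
H(g) = g (H(g) = g²/g = g)
v(w, J) = 69 + J + w (v(w, J) = (J + w) + 69 = 69 + J + w)
T = 1531 (T = 29 + 1502 = 1531)
T + v(p(-7), -63) = 1531 + (69 - 63 - 4) = 1531 + 2 = 1533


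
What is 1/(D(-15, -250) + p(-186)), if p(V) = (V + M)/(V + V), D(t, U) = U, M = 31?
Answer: -12/2995 ≈ -0.0040067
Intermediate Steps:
p(V) = (31 + V)/(2*V) (p(V) = (V + 31)/(V + V) = (31 + V)/((2*V)) = (31 + V)*(1/(2*V)) = (31 + V)/(2*V))
1/(D(-15, -250) + p(-186)) = 1/(-250 + (½)*(31 - 186)/(-186)) = 1/(-250 + (½)*(-1/186)*(-155)) = 1/(-250 + 5/12) = 1/(-2995/12) = -12/2995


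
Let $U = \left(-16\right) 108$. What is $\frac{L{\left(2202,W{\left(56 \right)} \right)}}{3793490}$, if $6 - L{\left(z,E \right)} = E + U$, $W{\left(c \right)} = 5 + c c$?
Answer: $- \frac{1407}{3793490} \approx -0.0003709$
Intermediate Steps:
$U = -1728$
$W{\left(c \right)} = 5 + c^{2}$
$L{\left(z,E \right)} = 1734 - E$ ($L{\left(z,E \right)} = 6 - \left(E - 1728\right) = 6 - \left(-1728 + E\right) = 1734 - E$)
$\frac{L{\left(2202,W{\left(56 \right)} \right)}}{3793490} = \frac{1734 - \left(5 + 56^{2}\right)}{3793490} = \left(1734 - \left(5 + 3136\right)\right) \frac{1}{3793490} = \left(1734 - 3141\right) \frac{1}{3793490} = \left(-1407\right) \frac{1}{3793490} = - \frac{1407}{3793490}$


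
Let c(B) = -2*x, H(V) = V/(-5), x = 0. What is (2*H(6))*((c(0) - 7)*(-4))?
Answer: -336/5 ≈ -67.200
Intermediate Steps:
H(V) = -V/5 (H(V) = V*(-1/5) = -V/5)
c(B) = 0 (c(B) = -2*0 = 0)
(2*H(6))*((c(0) - 7)*(-4)) = (2*(-1/5*6))*((0 - 7)*(-4)) = (2*(-6/5))*(-7*(-4)) = -12/5*28 = -336/5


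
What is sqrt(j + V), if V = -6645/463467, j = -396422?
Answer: I*sqrt(9461345197282197)/154489 ≈ 629.62*I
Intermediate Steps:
V = -2215/154489 (V = -6645*1/463467 = -2215/154489 ≈ -0.014338)
sqrt(j + V) = sqrt(-396422 - 2215/154489) = sqrt(-61242840573/154489) = I*sqrt(9461345197282197)/154489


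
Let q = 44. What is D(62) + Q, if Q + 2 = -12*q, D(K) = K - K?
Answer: -530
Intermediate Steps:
D(K) = 0
Q = -530 (Q = -2 - 12*44 = -2 - 528 = -530)
D(62) + Q = 0 - 530 = -530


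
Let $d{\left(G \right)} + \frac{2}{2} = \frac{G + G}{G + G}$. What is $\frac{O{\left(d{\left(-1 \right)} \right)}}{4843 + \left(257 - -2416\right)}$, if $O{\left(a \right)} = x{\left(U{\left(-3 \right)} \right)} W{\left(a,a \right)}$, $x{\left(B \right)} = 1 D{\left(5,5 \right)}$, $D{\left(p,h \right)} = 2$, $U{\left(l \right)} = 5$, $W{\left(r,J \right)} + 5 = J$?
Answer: $- \frac{5}{3758} \approx -0.0013305$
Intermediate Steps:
$W{\left(r,J \right)} = -5 + J$
$d{\left(G \right)} = 0$ ($d{\left(G \right)} = -1 + \frac{G + G}{G + G} = -1 + \frac{2 G}{2 G} = -1 + 2 G \frac{1}{2 G} = -1 + 1 = 0$)
$x{\left(B \right)} = 2$ ($x{\left(B \right)} = 1 \cdot 2 = 2$)
$O{\left(a \right)} = -10 + 2 a$ ($O{\left(a \right)} = 2 \left(-5 + a\right) = -10 + 2 a$)
$\frac{O{\left(d{\left(-1 \right)} \right)}}{4843 + \left(257 - -2416\right)} = \frac{-10 + 2 \cdot 0}{4843 + \left(257 - -2416\right)} = \frac{-10 + 0}{4843 + \left(257 + 2416\right)} = - \frac{10}{4843 + 2673} = - \frac{10}{7516} = \left(-10\right) \frac{1}{7516} = - \frac{5}{3758}$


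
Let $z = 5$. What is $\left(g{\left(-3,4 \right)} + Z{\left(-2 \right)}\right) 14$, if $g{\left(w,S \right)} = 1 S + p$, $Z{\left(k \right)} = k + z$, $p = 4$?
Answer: $154$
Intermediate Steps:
$Z{\left(k \right)} = 5 + k$ ($Z{\left(k \right)} = k + 5 = 5 + k$)
$g{\left(w,S \right)} = 4 + S$ ($g{\left(w,S \right)} = 1 S + 4 = S + 4 = 4 + S$)
$\left(g{\left(-3,4 \right)} + Z{\left(-2 \right)}\right) 14 = \left(\left(4 + 4\right) + \left(5 - 2\right)\right) 14 = \left(8 + 3\right) 14 = 11 \cdot 14 = 154$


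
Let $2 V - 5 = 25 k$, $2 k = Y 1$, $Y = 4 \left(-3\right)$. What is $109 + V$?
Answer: $\frac{73}{2} \approx 36.5$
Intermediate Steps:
$Y = -12$
$k = -6$ ($k = \frac{\left(-12\right) 1}{2} = \frac{1}{2} \left(-12\right) = -6$)
$V = - \frac{145}{2}$ ($V = \frac{5}{2} + \frac{25 \left(-6\right)}{2} = \frac{5}{2} + \frac{1}{2} \left(-150\right) = \frac{5}{2} - 75 = - \frac{145}{2} \approx -72.5$)
$109 + V = 109 - \frac{145}{2} = \frac{73}{2}$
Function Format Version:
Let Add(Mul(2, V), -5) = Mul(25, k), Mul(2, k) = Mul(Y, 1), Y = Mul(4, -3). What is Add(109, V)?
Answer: Rational(73, 2) ≈ 36.500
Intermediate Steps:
Y = -12
k = -6 (k = Mul(Rational(1, 2), Mul(-12, 1)) = Mul(Rational(1, 2), -12) = -6)
V = Rational(-145, 2) (V = Add(Rational(5, 2), Mul(Rational(1, 2), Mul(25, -6))) = Add(Rational(5, 2), Mul(Rational(1, 2), -150)) = Add(Rational(5, 2), -75) = Rational(-145, 2) ≈ -72.500)
Add(109, V) = Add(109, Rational(-145, 2)) = Rational(73, 2)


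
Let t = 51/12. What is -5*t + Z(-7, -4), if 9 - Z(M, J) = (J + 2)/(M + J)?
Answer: -547/44 ≈ -12.432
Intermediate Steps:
Z(M, J) = 9 - (2 + J)/(J + M) (Z(M, J) = 9 - (J + 2)/(M + J) = 9 - (2 + J)/(J + M))
t = 17/4 (t = 51*(1/12) = 17/4 ≈ 4.2500)
-5*t + Z(-7, -4) = -5*17/4 + (-2 + 8*(-4) + 9*(-7))/(-4 - 7) = -85/4 + (-2 - 32 - 63)/(-11) = -85/4 - 1/11*(-97) = -85/4 + 97/11 = -547/44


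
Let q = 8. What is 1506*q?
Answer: 12048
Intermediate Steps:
1506*q = 1506*8 = 12048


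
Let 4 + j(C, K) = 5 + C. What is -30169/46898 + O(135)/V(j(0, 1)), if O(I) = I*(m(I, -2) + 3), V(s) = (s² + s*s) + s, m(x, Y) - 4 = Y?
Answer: 10521881/46898 ≈ 224.36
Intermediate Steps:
j(C, K) = 1 + C (j(C, K) = -4 + (5 + C) = 1 + C)
m(x, Y) = 4 + Y
V(s) = s + 2*s² (V(s) = (s² + s²) + s = 2*s² + s = s + 2*s²)
O(I) = 5*I (O(I) = I*((4 - 2) + 3) = I*(2 + 3) = I*5 = 5*I)
-30169/46898 + O(135)/V(j(0, 1)) = -30169/46898 + (5*135)/(((1 + 0)*(1 + 2*(1 + 0)))) = -30169*1/46898 + 675/((1*(1 + 2*1))) = -30169/46898 + 675/((1*(1 + 2))) = -30169/46898 + 675/((1*3)) = -30169/46898 + 675/3 = -30169/46898 + 675*(⅓) = -30169/46898 + 225 = 10521881/46898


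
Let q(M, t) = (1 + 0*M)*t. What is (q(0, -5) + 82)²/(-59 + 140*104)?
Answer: 5929/14501 ≈ 0.40887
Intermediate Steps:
q(M, t) = t (q(M, t) = (1 + 0)*t = 1*t = t)
(q(0, -5) + 82)²/(-59 + 140*104) = (-5 + 82)²/(-59 + 140*104) = 77²/(-59 + 14560) = 5929/14501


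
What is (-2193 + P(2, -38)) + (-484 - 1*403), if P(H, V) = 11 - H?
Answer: -3071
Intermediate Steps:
(-2193 + P(2, -38)) + (-484 - 1*403) = (-2193 + (11 - 1*2)) + (-484 - 1*403) = (-2193 + (11 - 2)) + (-484 - 403) = (-2193 + 9) - 887 = -2184 - 887 = -3071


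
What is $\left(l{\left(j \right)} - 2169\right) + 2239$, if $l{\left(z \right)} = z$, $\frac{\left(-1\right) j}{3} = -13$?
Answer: $109$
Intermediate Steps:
$j = 39$ ($j = \left(-3\right) \left(-13\right) = 39$)
$\left(l{\left(j \right)} - 2169\right) + 2239 = \left(39 - 2169\right) + 2239 = -2130 + 2239 = 109$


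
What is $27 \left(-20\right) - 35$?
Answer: $-575$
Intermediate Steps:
$27 \left(-20\right) - 35 = -540 - 35 = -575$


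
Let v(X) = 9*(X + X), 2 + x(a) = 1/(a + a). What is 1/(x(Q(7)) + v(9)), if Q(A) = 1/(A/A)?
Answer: 2/321 ≈ 0.0062305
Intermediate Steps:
Q(A) = 1 (Q(A) = 1/1 = 1)
x(a) = -2 + 1/(2*a) (x(a) = -2 + 1/(a + a) = -2 + 1/(2*a))
v(X) = 18*X (v(X) = 9*(2*X) = 18*X)
1/(x(Q(7)) + v(9)) = 1/((-2 + (1/2)/1) + 18*9) = 1/((-2 + (1/2)*1) + 162) = 1/((-2 + 1/2) + 162) = 1/(-3/2 + 162) = 1/(321/2) = 2/321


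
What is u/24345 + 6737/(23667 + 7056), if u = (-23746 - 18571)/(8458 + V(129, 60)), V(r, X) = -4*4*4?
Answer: 458472949073/2092768115130 ≈ 0.21907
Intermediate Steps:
V(r, X) = -64 (V(r, X) = -16*4 = -64)
u = -42317/8394 (u = (-23746 - 18571)/(8458 - 64) = -42317/8394 ≈ -5.0413)
u/24345 + 6737/(23667 + 7056) = -42317/8394/24345 + 6737/(23667 + 7056) = -42317/8394*1/24345 + 6737/30723 = -42317/204351930 + 6737*(1/30723) = -42317/204351930 + 6737/30723 = 458472949073/2092768115130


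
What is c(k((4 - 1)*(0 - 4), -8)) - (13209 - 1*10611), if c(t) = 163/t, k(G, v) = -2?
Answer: -5359/2 ≈ -2679.5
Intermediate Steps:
c(k((4 - 1)*(0 - 4), -8)) - (13209 - 1*10611) = 163/(-2) - (13209 - 1*10611) = 163*(-1/2) - (13209 - 10611) = -163/2 - 1*2598 = -163/2 - 2598 = -5359/2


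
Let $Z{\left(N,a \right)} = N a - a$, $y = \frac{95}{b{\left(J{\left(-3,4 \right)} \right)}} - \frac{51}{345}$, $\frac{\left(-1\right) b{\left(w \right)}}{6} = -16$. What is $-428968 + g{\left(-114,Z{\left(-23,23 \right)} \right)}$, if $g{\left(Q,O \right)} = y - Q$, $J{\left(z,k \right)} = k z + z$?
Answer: $- \frac{4734538867}{11040} \approx -4.2885 \cdot 10^{5}$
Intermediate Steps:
$J{\left(z,k \right)} = z + k z$
$b{\left(w \right)} = 96$ ($b{\left(w \right)} = \left(-6\right) \left(-16\right) = 96$)
$y = \frac{9293}{11040}$ ($y = \frac{95}{96} - \frac{51}{345} = 95 \cdot \frac{1}{96} - \frac{17}{115} = \frac{95}{96} - \frac{17}{115} = \frac{9293}{11040} \approx 0.84176$)
$Z{\left(N,a \right)} = - a + N a$
$g{\left(Q,O \right)} = \frac{9293}{11040} - Q$
$-428968 + g{\left(-114,Z{\left(-23,23 \right)} \right)} = -428968 + \left(\frac{9293}{11040} - -114\right) = -428968 + \left(\frac{9293}{11040} + 114\right) = -428968 + \frac{1267853}{11040} = - \frac{4734538867}{11040}$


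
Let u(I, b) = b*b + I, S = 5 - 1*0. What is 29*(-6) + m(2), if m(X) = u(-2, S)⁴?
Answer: 279667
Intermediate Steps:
S = 5 (S = 5 + 0 = 5)
u(I, b) = I + b² (u(I, b) = b² + I = I + b²)
m(X) = 279841 (m(X) = (-2 + 5²)⁴ = (-2 + 25)⁴ = 23⁴ = 279841)
29*(-6) + m(2) = 29*(-6) + 279841 = -174 + 279841 = 279667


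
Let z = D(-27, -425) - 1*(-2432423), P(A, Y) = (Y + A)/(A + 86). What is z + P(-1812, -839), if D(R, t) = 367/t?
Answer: 1784304384883/733550 ≈ 2.4324e+6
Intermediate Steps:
P(A, Y) = (A + Y)/(86 + A)
z = 1033779408/425 (z = 367/(-425) - 1*(-2432423) = 367*(-1/425) + 2432423 = -367/425 + 2432423 = 1033779408/425 ≈ 2.4324e+6)
z + P(-1812, -839) = 1033779408/425 + (-1812 - 839)/(86 - 1812) = 1033779408/425 - 2651/(-1726) = 1033779408/425 - 1/1726*(-2651) = 1033779408/425 + 2651/1726 = 1784304384883/733550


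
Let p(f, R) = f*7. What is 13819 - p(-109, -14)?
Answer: 14582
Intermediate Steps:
p(f, R) = 7*f
13819 - p(-109, -14) = 13819 - 7*(-109) = 13819 - 1*(-763) = 13819 + 763 = 14582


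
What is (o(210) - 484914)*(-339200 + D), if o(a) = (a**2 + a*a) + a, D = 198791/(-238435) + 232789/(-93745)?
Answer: 601250953989541501008/4470417815 ≈ 1.3450e+11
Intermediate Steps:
D = -14828141502/4470417815 (D = 198791*(-1/238435) + 232789*(-1/93745) = -198791/238435 - 232789/93745 = -14828141502/4470417815 ≈ -3.3169)
o(a) = a + 2*a**2 (o(a) = (a**2 + a**2) + a = 2*a**2 + a = a + 2*a**2)
(o(210) - 484914)*(-339200 + D) = (210*(1 + 2*210) - 484914)*(-339200 - 14828141502/4470417815) = (210*(1 + 420) - 484914)*(-1516380550989502/4470417815) = (210*421 - 484914)*(-1516380550989502/4470417815) = (88410 - 484914)*(-1516380550989502/4470417815) = -396504*(-1516380550989502/4470417815) = 601250953989541501008/4470417815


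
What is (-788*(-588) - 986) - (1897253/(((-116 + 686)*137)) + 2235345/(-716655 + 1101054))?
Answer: 1542003128576087/3335301990 ≈ 4.6233e+5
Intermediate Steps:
(-788*(-588) - 986) - (1897253/(((-116 + 686)*137)) + 2235345/(-716655 + 1101054)) = (463344 - 986) - (1897253/((570*137)) + 2235345/384399) = 462358 - (1897253/78090 + 2235345*(1/384399)) = 462358 - (1897253*(1/78090) + 745115/128133) = 462358 - (1897253/78090 + 745115/128133) = 462358 - 1*100428916333/3335301990 = 462358 - 100428916333/3335301990 = 1542003128576087/3335301990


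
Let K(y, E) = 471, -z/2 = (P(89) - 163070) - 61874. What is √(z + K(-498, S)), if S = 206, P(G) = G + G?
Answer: √450003 ≈ 670.82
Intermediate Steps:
P(G) = 2*G
z = 449532 (z = -2*((2*89 - 163070) - 61874) = -2*((178 - 163070) - 61874) = -2*(-162892 - 61874) = -2*(-224766) = 449532)
√(z + K(-498, S)) = √(449532 + 471) = √450003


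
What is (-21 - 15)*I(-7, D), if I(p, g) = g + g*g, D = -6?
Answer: -1080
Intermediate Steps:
I(p, g) = g + g**2
(-21 - 15)*I(-7, D) = (-21 - 15)*(-6*(1 - 6)) = -(-216)*(-5) = -36*30 = -1080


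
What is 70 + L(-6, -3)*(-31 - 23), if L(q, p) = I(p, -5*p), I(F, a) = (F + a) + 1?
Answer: -632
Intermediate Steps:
I(F, a) = 1 + F + a
L(q, p) = 1 - 4*p (L(q, p) = 1 + p - 5*p = 1 - 4*p)
70 + L(-6, -3)*(-31 - 23) = 70 + (1 - 4*(-3))*(-31 - 23) = 70 + (1 + 12)*(-54) = 70 + 13*(-54) = 70 - 702 = -632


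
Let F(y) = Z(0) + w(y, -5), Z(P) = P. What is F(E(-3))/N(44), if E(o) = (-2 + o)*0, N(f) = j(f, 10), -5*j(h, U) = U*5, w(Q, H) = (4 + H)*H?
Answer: -½ ≈ -0.50000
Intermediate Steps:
w(Q, H) = H*(4 + H)
j(h, U) = -U (j(h, U) = -U*5/5 = -U)
N(f) = -10 (N(f) = -1*10 = -10)
E(o) = 0
F(y) = 5 (F(y) = 0 - 5*(4 - 5) = 0 - 5*(-1) = 0 + 5 = 5)
F(E(-3))/N(44) = 5/(-10) = 5*(-⅒) = -½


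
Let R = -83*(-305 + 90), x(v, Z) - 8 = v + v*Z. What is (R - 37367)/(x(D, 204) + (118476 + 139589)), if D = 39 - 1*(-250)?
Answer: -9761/158659 ≈ -0.061522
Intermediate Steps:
D = 289 (D = 39 + 250 = 289)
x(v, Z) = 8 + v + Z*v (x(v, Z) = 8 + (v + v*Z) = 8 + (v + Z*v) = 8 + v + Z*v)
R = 17845 (R = -83*(-215) = 17845)
(R - 37367)/(x(D, 204) + (118476 + 139589)) = (17845 - 37367)/((8 + 289 + 204*289) + (118476 + 139589)) = -19522/((8 + 289 + 58956) + 258065) = -19522/(59253 + 258065) = -19522/317318 = -19522*1/317318 = -9761/158659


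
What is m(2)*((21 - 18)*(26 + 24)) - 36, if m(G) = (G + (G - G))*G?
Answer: 564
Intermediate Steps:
m(G) = G² (m(G) = (G + 0)*G = G*G = G²)
m(2)*((21 - 18)*(26 + 24)) - 36 = 2²*((21 - 18)*(26 + 24)) - 36 = 4*(3*50) - 36 = 4*150 - 36 = 600 - 36 = 564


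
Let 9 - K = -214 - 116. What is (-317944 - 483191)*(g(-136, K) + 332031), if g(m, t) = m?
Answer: -265892700825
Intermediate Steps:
K = 339 (K = 9 - (-214 - 116) = 9 - 1*(-330) = 9 + 330 = 339)
(-317944 - 483191)*(g(-136, K) + 332031) = (-317944 - 483191)*(-136 + 332031) = -801135*331895 = -265892700825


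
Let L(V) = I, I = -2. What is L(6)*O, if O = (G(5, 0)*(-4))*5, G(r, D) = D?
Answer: 0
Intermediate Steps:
L(V) = -2
O = 0 (O = (0*(-4))*5 = 0*5 = 0)
L(6)*O = -2*0 = 0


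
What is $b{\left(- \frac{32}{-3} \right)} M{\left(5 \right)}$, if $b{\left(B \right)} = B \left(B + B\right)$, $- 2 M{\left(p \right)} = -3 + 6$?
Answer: $- \frac{1024}{3} \approx -341.33$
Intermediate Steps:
$M{\left(p \right)} = - \frac{3}{2}$ ($M{\left(p \right)} = - \frac{-3 + 6}{2} = \left(- \frac{1}{2}\right) 3 = - \frac{3}{2}$)
$b{\left(B \right)} = 2 B^{2}$ ($b{\left(B \right)} = B 2 B = 2 B^{2}$)
$b{\left(- \frac{32}{-3} \right)} M{\left(5 \right)} = 2 \left(- \frac{32}{-3}\right)^{2} \left(- \frac{3}{2}\right) = 2 \left(\left(-32\right) \left(- \frac{1}{3}\right)\right)^{2} \left(- \frac{3}{2}\right) = 2 \left(\frac{32}{3}\right)^{2} \left(- \frac{3}{2}\right) = 2 \cdot \frac{1024}{9} \left(- \frac{3}{2}\right) = \frac{2048}{9} \left(- \frac{3}{2}\right) = - \frac{1024}{3}$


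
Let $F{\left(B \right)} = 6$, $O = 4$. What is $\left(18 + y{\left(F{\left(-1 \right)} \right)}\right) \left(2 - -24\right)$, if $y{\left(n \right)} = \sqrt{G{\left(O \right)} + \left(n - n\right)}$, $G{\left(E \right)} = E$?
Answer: $520$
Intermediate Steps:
$y{\left(n \right)} = 2$ ($y{\left(n \right)} = \sqrt{4 + \left(n - n\right)} = \sqrt{4 + 0} = \sqrt{4} = 2$)
$\left(18 + y{\left(F{\left(-1 \right)} \right)}\right) \left(2 - -24\right) = \left(18 + 2\right) \left(2 - -24\right) = 20 \left(2 + 24\right) = 20 \cdot 26 = 520$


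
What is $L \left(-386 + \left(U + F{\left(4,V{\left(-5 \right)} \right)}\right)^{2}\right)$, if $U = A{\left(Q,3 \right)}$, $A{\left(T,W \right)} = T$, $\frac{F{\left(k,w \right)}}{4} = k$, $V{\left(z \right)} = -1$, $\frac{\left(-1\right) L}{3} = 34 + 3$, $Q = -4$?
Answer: $26862$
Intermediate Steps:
$L = -111$ ($L = - 3 \left(34 + 3\right) = \left(-3\right) 37 = -111$)
$F{\left(k,w \right)} = 4 k$
$U = -4$
$L \left(-386 + \left(U + F{\left(4,V{\left(-5 \right)} \right)}\right)^{2}\right) = - 111 \left(-386 + \left(-4 + 4 \cdot 4\right)^{2}\right) = - 111 \left(-386 + \left(-4 + 16\right)^{2}\right) = - 111 \left(-386 + 12^{2}\right) = - 111 \left(-386 + 144\right) = \left(-111\right) \left(-242\right) = 26862$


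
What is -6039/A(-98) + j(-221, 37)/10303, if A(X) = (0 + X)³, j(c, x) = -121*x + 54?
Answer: -4100672399/9697101176 ≈ -0.42288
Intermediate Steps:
j(c, x) = 54 - 121*x
A(X) = X³
-6039/A(-98) + j(-221, 37)/10303 = -6039/((-98)³) + (54 - 121*37)/10303 = -6039/(-941192) + (54 - 4477)*(1/10303) = -6039*(-1/941192) - 4423*1/10303 = 6039/941192 - 4423/10303 = -4100672399/9697101176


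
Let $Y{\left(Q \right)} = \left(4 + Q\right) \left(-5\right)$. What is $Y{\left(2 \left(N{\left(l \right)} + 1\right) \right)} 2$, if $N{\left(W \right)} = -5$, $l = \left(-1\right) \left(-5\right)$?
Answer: $40$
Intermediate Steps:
$l = 5$
$Y{\left(Q \right)} = -20 - 5 Q$
$Y{\left(2 \left(N{\left(l \right)} + 1\right) \right)} 2 = \left(-20 - 5 \cdot 2 \left(-5 + 1\right)\right) 2 = \left(-20 - 5 \cdot 2 \left(-4\right)\right) 2 = \left(-20 - -40\right) 2 = \left(-20 + 40\right) 2 = 20 \cdot 2 = 40$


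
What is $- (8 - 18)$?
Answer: $10$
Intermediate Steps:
$- (8 - 18) = \left(-1\right) \left(-10\right) = 10$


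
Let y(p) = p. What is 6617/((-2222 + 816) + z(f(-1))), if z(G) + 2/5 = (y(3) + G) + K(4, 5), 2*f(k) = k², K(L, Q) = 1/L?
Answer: -132340/28053 ≈ -4.7175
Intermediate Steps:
f(k) = k²/2
z(G) = 57/20 + G (z(G) = -⅖ + ((3 + G) + 1/4) = -⅖ + ((3 + G) + ¼) = -⅖ + (13/4 + G) = 57/20 + G)
6617/((-2222 + 816) + z(f(-1))) = 6617/((-2222 + 816) + (57/20 + (½)*(-1)²)) = 6617/(-1406 + (57/20 + (½)*1)) = 6617/(-1406 + (57/20 + ½)) = 6617/(-1406 + 67/20) = 6617/(-28053/20) = 6617*(-20/28053) = -132340/28053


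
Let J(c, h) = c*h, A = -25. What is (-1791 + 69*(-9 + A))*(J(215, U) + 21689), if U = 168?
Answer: -239155833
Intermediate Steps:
(-1791 + 69*(-9 + A))*(J(215, U) + 21689) = (-1791 + 69*(-9 - 25))*(215*168 + 21689) = (-1791 + 69*(-34))*(36120 + 21689) = (-1791 - 2346)*57809 = -4137*57809 = -239155833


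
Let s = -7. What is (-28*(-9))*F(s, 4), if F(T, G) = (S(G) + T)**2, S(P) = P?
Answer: 2268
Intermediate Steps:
F(T, G) = (G + T)**2
(-28*(-9))*F(s, 4) = (-28*(-9))*(4 - 7)**2 = 252*(-3)**2 = 252*9 = 2268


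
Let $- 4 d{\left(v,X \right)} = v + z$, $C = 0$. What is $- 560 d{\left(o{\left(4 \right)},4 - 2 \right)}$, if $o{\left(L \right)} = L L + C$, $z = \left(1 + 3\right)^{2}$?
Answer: $4480$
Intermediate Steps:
$z = 16$ ($z = 4^{2} = 16$)
$o{\left(L \right)} = L^{2}$ ($o{\left(L \right)} = L L + 0 = L^{2} + 0 = L^{2}$)
$d{\left(v,X \right)} = -4 - \frac{v}{4}$ ($d{\left(v,X \right)} = - \frac{v + 16}{4} = - \frac{16 + v}{4} = -4 - \frac{v}{4}$)
$- 560 d{\left(o{\left(4 \right)},4 - 2 \right)} = - 560 \left(-4 - \frac{4^{2}}{4}\right) = - 560 \left(-4 - 4\right) = \left(-560\right) \left(-8\right) = 4480$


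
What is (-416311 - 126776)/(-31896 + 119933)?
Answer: -543087/88037 ≈ -6.1688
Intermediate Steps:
(-416311 - 126776)/(-31896 + 119933) = -543087/88037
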